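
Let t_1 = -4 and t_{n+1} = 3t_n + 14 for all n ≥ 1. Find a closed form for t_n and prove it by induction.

Claim: t_n = 3^n − 7.

Base case: t_1 = -4, and 3^1 − 7 = 3 − 7 = -4.
Assume t_r = 3^r − 7 for some r ≥ 1.
Then t_{r+1} = 3t_r + 14 = 3·(3^r − 7) + 14 = 3^{r+1} − 21 + 14 = 3^{r+1} − 7.
So the formula holds for r+1, and by induction t_n = 3^n − 7 for all n ≥ 1.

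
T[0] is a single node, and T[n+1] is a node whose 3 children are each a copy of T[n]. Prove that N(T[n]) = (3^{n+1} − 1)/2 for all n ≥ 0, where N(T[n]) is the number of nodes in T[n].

Base case: N(T[0]) = 1, and (3^{0+1} − 1)/2 = 1.
Assume N(T[m]) = (3^{m+1} − 1)/2.
Then N(T[m+1]) = 1 + 3N(T[m]) = 1 + 3·(3^{m+1} − 1)/2 = 1 + (3^{m+2} − 3)/2 = (2 + 3^{m+2} − 3)/2 = (3^{m+2} − 1)/2.
Hence N(T[n]) = (3^{n+1} − 1)/2 for every n ≥ 0, by induction.

N(T[n]) = (3^{n+1} − 1)/2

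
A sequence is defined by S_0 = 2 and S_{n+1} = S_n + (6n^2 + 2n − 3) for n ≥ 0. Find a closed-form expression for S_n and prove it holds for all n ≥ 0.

Claim: S_n = 2n^3 − 2n^2 − 3n + 2.

Base case: S_0 = 2, and 2·0^3 − 2·0^2 − 3·0 + 2 = 2.
Assume S_m = 2m^3 − 2m^2 − 3m + 2.
Then S_{m+1} = S_m + (6m^2 + 2m − 3) = (2m^3 − 2m^2 − 3m + 2) + (6m^2 + 2m − 3) = 2m^3 + 4m^2 − m − 1,
and 2·(m+1)^3 − 2·(m+1)^2 − 3·(m+1) + 2 = 2m^3 + 4m^2 − m − 1.
By induction, S_n = 2n^3 − 2n^2 − 3n + 2 for all n ≥ 0.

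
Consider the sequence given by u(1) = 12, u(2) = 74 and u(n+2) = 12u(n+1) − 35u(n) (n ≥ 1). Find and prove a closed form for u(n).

Claim: u(n) = 7^n + 5^n.

Base cases: u(1) = 12 and 7^1 + 5^1 = 12; u(2) = 74 and 7^2 + 5^2 = 74.
Assume u(j) = 7^j + 5^j for all 1 ≤ j ≤ k, where k ≥ 2.
Then u(k+1) = 12u(k) − 35u(k−1) = 12·(7^k + 5^k) − 35·(7^{k−1} + 5^{k−1}) = (12·7 − 35)7^{k−1} + (12·5 − 35)5^{k−1} = 49·7^{k−1} + 25·5^{k−1} = 7^{k+1} + 5^{k+1}.
Hence u(n) = 7^n + 5^n for every n ≥ 1, by strong induction.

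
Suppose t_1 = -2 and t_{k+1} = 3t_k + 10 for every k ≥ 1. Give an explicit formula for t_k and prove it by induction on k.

Claim: t_k = 3^k − 5.

Base case: t_1 = -2, and 3^1 − 5 = 3 − 5 = -2.
Assume t_m = 3^m − 5 for some m ≥ 1.
Then t_{m+1} = 3t_m + 10 = 3·(3^m − 5) + 10 = 3^{m+1} − 15 + 10 = 3^{m+1} − 5.
By induction, t_k = 3^k − 5 for all k ≥ 1.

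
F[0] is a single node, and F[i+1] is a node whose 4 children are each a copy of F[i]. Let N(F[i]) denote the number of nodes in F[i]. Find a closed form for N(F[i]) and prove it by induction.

Claim: N(F[i]) = (4^{i+1} − 1)/3.

Base case: N(F[0]) = 1, and (4^{0+1} − 1)/3 = 1.
Assume N(F[m]) = (4^{m+1} − 1)/3.
Then N(F[m+1]) = 1 + 4N(F[m]) = 1 + 4·(4^{m+1} − 1)/3 = 1 + (4^{m+2} − 4)/3 = (3 + 4^{m+2} − 4)/3 = (4^{m+2} − 1)/3.
This completes the inductive step, so N(F[i]) = (4^{i+1} − 1)/3 for all i ≥ 0.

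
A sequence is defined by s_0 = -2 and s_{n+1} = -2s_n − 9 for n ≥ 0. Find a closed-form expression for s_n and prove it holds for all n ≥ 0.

Claim: s_n = (-2)^n − 3.

Base case: s_0 = -2, and (-2)^0 − 3 = 1 − 3 = -2.
Assume s_j = (-2)^j − 3 for some j ≥ 0.
Then s_{j+1} = -2s_j − 9 = -2·((-2)^j − 3) − 9 = -2·(-2)^j + 6 − 9 = (-2)^{j+1} − 3.
Hence s_n = (-2)^n − 3 for every n ≥ 0, by induction.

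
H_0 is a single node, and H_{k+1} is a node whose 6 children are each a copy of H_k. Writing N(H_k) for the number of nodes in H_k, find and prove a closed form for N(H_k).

Claim: N(H_k) = (6^{k+1} − 1)/5.

Base case: N(H_0) = 1, and (6^{0+1} − 1)/5 = 1.
Assume N(H_j) = (6^{j+1} − 1)/5.
Then N(H_{j+1}) = 1 + 6N(H_j) = 1 + 6·(6^{j+1} − 1)/5 = 1 + (6^{j+2} − 6)/5 = (5 + 6^{j+2} − 6)/5 = (6^{j+2} − 1)/5.
Hence N(H_k) = (6^{k+1} − 1)/5 for every k ≥ 0, by induction.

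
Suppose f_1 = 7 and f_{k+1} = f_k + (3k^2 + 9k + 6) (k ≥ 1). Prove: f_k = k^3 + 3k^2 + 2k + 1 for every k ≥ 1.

Base case: f_1 = 7, and 1^3 + 3·1^2 + 2·1 + 1 = 7.
Assume f_r = r^3 + 3r^2 + 2r + 1.
Then f_{r+1} = f_r + (3r^2 + 9r + 6) = (r^3 + 3r^2 + 2r + 1) + (3r^2 + 9r + 6) = r^3 + 6r^2 + 11r + 7,
and (r+1)^3 + 3·(r+1)^2 + 2·(r+1) + 1 = r^3 + 6r^2 + 11r + 7.
Hence f_k = k^3 + 3k^2 + 2k + 1 for every k ≥ 1, by induction.

f_k = k^3 + 3k^2 + 2k + 1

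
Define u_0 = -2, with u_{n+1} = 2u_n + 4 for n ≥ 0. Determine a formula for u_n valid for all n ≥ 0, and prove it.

Claim: u_n = 2^{n+1} − 4.

Base case: u_0 = -2, and 2^{0+1} − 4 = 2 − 4 = -2.
Assume u_k = 2^{k+1} − 4 for some k ≥ 0.
Then u_{k+1} = 2u_k + 4 = 2·(2^{k+1} − 4) + 4 = 2^{k+2} − 8 + 4 = 2^{k+2} − 4.
Hence u_n = 2^{n+1} − 4 for every n ≥ 0, by induction.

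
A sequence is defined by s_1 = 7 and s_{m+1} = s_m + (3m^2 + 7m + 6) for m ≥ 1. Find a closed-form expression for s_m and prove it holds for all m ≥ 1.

Claim: s_m = m^3 + 2m^2 + 3m + 1.

Base case: s_1 = 7, and 1^3 + 2·1^2 + 3·1 + 1 = 7.
Assume s_j = j^3 + 2j^2 + 3j + 1.
Then s_{j+1} = s_j + (3j^2 + 7j + 6) = (j^3 + 2j^2 + 3j + 1) + (3j^2 + 7j + 6) = j^3 + 5j^2 + 10j + 7,
and (j+1)^3 + 2·(j+1)^2 + 3·(j+1) + 1 = j^3 + 5j^2 + 10j + 7.
Hence s_m = m^3 + 2m^2 + 3m + 1 for every m ≥ 1, by induction.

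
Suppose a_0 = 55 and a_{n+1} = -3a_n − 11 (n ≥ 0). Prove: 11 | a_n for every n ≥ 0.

Base case: a_0 = 55 = 11·5, so 11 | a_0.
Assume 11 | a_m, so a_m = 11t for some integer t.
Then a_{m+1} = -3a_m − 11 = -3·(11t) − 11 = 11(-3t − 1), so 11 | a_{m+1}.
This completes the inductive step, so 11 | a_n for all n ≥ 0.

11 | a_n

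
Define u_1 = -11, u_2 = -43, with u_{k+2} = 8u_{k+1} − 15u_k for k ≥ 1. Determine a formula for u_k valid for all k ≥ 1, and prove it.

Claim: u_k = -5^k − 2·3^k.

Base cases: u_1 = -11 and -5^1 − 2·3^1 = -11; u_2 = -43 and -5^2 − 2·3^2 = -43.
Assume u_j = -5^j − 2·3^j for all 1 ≤ j ≤ m, where m ≥ 2.
Then u_{m+1} = 8u_m − 15u_{m−1} = 8·(-5^m − 2·3^m) − 15·(-5^{m−1} − 2·3^{m−1}) = -(8·5 − 15)5^{m−1} − 2·(8·3 − 15)3^{m−1} = -25·5^{m−1} − 18·3^{m−1} = -5^{m+1} − 2·3^{m+1}.
By strong induction, u_k = -5^k − 2·3^k for all k ≥ 1.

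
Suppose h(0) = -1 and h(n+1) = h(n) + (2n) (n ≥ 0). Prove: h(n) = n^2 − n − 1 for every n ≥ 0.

Base case: h(0) = -1, and 0^2 − 0 − 1 = -1.
Assume h(m) = m^2 − m − 1.
Then h(m+1) = h(m) + (2m) = (m^2 − m − 1) + (2m) = m^2 + m − 1,
and (m+1)^2 − (m+1) − 1 = m^2 + m − 1.
Hence h(n) = n^2 − n − 1 for every n ≥ 0, by induction.

h(n) = n^2 − n − 1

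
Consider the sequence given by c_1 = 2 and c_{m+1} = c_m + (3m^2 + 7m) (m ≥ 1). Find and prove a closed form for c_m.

Claim: c_m = m^3 + 2m^2 − 3m + 2.

Base case: c_1 = 2, and 1^3 + 2·1^2 − 3·1 + 2 = 2.
Assume c_j = j^3 + 2j^2 − 3j + 2.
Then c_{j+1} = c_j + (3j^2 + 7j) = (j^3 + 2j^2 − 3j + 2) + (3j^2 + 7j) = j^3 + 5j^2 + 4j + 2,
and (j+1)^3 + 2·(j+1)^2 − 3·(j+1) + 2 = j^3 + 5j^2 + 4j + 2.
This completes the inductive step, so c_m = m^3 + 2m^2 − 3m + 2 for all m ≥ 1.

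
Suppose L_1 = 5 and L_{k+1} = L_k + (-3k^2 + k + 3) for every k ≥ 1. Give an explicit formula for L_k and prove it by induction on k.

Claim: L_k = -k^3 + 2k^2 + 2k + 2.

Base case: L_1 = 5, and -1^3 + 2·1^2 + 2·1 + 2 = 5.
Assume L_m = -m^3 + 2m^2 + 2m + 2.
Then L_{m+1} = L_m + (-3m^2 + m + 3) = (-m^3 + 2m^2 + 2m + 2) + (-3m^2 + m + 3) = -m^3 − m^2 + 3m + 5,
and -(m+1)^3 + 2·(m+1)^2 + 2·(m+1) + 2 = -m^3 − m^2 + 3m + 5.
This completes the inductive step, so L_k = -k^3 + 2k^2 + 2k + 2 for all k ≥ 1.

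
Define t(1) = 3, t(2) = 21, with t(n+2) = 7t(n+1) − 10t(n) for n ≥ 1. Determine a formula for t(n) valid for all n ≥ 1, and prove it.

Claim: t(n) = -2^n + 5^n.

Base cases: t(1) = 3 and -2^1 + 5^1 = 3; t(2) = 21 and -2^2 + 5^2 = 21.
Assume t(j) = -2^j + 5^j for all 1 ≤ j ≤ m, where m ≥ 2.
Then t(m+1) = 7t(m) − 10t(m−1) = 7·(-2^m + 5^m) − 10·(-2^{m−1} + 5^{m−1}) = -(7·2 − 10)2^{m−1} + (7·5 − 10)5^{m−1} = -4·2^{m−1} + 25·5^{m−1} = -2^{m+1} + 5^{m+1}.
By strong induction, t(n) = -2^n + 5^n for all n ≥ 1.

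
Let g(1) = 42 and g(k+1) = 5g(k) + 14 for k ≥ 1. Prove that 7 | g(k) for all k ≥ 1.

Base case: g(1) = 42 = 7·6, so 7 | g(1).
Assume 7 | g(j), so g(j) = 7t for some integer t.
Then g(j+1) = 5g(j) + 14 = 5·(7t) + 14 = 7(5t + 2), so 7 | g(j+1).
Hence 7 | g(k) for every k ≥ 1, by induction.

7 | g(k)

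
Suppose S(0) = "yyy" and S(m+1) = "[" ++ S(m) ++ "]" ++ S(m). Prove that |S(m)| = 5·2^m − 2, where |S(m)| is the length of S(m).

Base case: |S(0)| = 3, and 5·2^0 − 2 = 3.
Assume |S(j)| = 5·2^j − 2.
Then |S(j+1)| = 1 + |S(j)| + 1 + |S(j)| = 2|S(j)| + 2 = 2(5·2^j − 2) + 2 = 5·2^{j+1} − 4 + 2 = 5·2^{j+1} − 2.
So the formula holds for j+1, and by induction |S(m)| = 5·2^m − 2 for all m ≥ 0.

|S(m)| = 5·2^m − 2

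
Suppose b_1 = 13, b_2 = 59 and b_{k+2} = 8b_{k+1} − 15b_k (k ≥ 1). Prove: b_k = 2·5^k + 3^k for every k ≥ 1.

Base cases: b_1 = 13 and 2·5^1 + 3^1 = 13; b_2 = 59 and 2·5^2 + 3^2 = 59.
Assume b_j = 2·5^j + 3^j for all 1 ≤ j ≤ m, where m ≥ 2.
Then b_{m+1} = 8b_m − 15b_{m−1} = 8·(2·5^m + 3^m) − 15·(2·5^{m−1} + 3^{m−1}) = 2·(8·5 − 15)5^{m−1} + (8·3 − 15)3^{m−1} = 50·5^{m−1} + 9·3^{m−1} = 2·5^{m+1} + 3^{m+1}.
Hence b_k = 2·5^k + 3^k for every k ≥ 1, by strong induction.

b_k = 2·5^k + 3^k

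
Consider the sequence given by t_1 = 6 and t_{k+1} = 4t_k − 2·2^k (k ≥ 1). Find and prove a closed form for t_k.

Claim: t_k = 4^k + 2^k.

Base case: t_1 = 6, and 4^1 + 2^1 = 4 + 2 = 6.
Assume t_j = 4^j + 2^j for some j ≥ 1.
Then t_{j+1} = 4t_j − 2·2^j = 4·(4^j + 2^j) − 2·2^j = 4^{j+1} + 4·2^j − 2·2^j = 4^{j+1} + 2·2^j = 4^{j+1} + 2^{j+1}.
This completes the inductive step, so t_k = 4^k + 2^k for all k ≥ 1.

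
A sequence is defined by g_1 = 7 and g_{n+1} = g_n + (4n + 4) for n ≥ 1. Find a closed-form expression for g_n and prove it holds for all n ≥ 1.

Claim: g_n = 2n^2 + 2n + 3.

Base case: g_1 = 7, and 2·1^2 + 2·1 + 3 = 7.
Assume g_j = 2j^2 + 2j + 3.
Then g_{j+1} = g_j + (4j + 4) = (2j^2 + 2j + 3) + (4j + 4) = 2j^2 + 6j + 7,
and 2·(j+1)^2 + 2·(j+1) + 3 = 2j^2 + 6j + 7.
Hence g_n = 2n^2 + 2n + 3 for every n ≥ 1, by induction.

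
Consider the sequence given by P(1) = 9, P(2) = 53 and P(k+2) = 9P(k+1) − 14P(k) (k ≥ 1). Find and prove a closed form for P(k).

Claim: P(k) = 2^k + 7^k.

Base cases: P(1) = 9 and 2^1 + 7^1 = 9; P(2) = 53 and 2^2 + 7^2 = 53.
Assume P(j) = 2^j + 7^j for all 1 ≤ j ≤ m, where m ≥ 2.
Then P(m+1) = 9P(m) − 14P(m−1) = 9·(2^m + 7^m) − 14·(2^{m−1} + 7^{m−1}) = (9·2 − 14)2^{m−1} + (9·7 − 14)7^{m−1} = 4·2^{m−1} + 49·7^{m−1} = 2^{m+1} + 7^{m+1}.
So the formula holds for m+1, and by strong induction P(k) = 2^k + 7^k for all k ≥ 1.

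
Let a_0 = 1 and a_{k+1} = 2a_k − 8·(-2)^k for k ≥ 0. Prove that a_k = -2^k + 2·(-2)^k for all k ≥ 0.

Base case: a_0 = 1, and -2^0 + 2·(-2)^0 = -1 + 2 = 1.
Assume a_m = -2^m + 2·(-2)^m for some m ≥ 0.
Then a_{m+1} = 2a_m − 8·(-2)^m = 2·(-2^m + 2·(-2)^m) − 8·(-2)^m = -2^{m+1} + 4·(-2)^m − 8·(-2)^m = -2^{m+1} − 4·(-2)^m = -2^{m+1} + 2·(-2)^{m+1}.
This completes the inductive step, so a_k = -2^k + 2·(-2)^k for all k ≥ 0.

a_k = -2^k + 2·(-2)^k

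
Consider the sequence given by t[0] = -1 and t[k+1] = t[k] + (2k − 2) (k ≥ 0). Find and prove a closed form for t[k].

Claim: t[k] = k^2 − 3k − 1.

Base case: t[0] = -1, and 0^2 − 3·0 − 1 = -1.
Assume t[r] = r^2 − 3r − 1.
Then t[r+1] = t[r] + (2r − 2) = (r^2 − 3r − 1) + (2r − 2) = r^2 − r − 3,
and (r+1)^2 − 3·(r+1) − 1 = r^2 − r − 3.
This completes the inductive step, so t[k] = k^2 − 3k − 1 for all k ≥ 0.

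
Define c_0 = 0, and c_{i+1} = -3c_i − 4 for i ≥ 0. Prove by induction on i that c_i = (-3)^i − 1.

Base case: c_0 = 0, and (-3)^0 − 1 = 1 − 1 = 0.
Assume c_j = (-3)^j − 1 for some j ≥ 0.
Then c_{j+1} = -3c_j − 4 = -3·((-3)^j − 1) − 4 = -3·(-3)^j + 3 − 4 = (-3)^{j+1} − 1.
This completes the inductive step, so c_i = (-3)^i − 1 for all i ≥ 0.

c_i = (-3)^i − 1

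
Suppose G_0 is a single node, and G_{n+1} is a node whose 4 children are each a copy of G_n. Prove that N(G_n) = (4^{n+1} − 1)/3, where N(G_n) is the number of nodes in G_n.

Base case: N(G_0) = 1, and (4^{0+1} − 1)/3 = 1.
Assume N(G_m) = (4^{m+1} − 1)/3.
Then N(G_{m+1}) = 1 + 4N(G_m) = 1 + 4·(4^{m+1} − 1)/3 = 1 + (4^{m+2} − 4)/3 = (3 + 4^{m+2} − 4)/3 = (4^{m+2} − 1)/3.
By induction, N(G_n) = (4^{n+1} − 1)/3 for all n ≥ 0.

N(G_n) = (4^{n+1} − 1)/3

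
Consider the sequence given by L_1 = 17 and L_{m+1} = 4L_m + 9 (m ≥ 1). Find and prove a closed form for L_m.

Claim: L_m = 5·4^m − 3.

Base case: L_1 = 17, and 5·4^1 − 3 = 20 − 3 = 17.
Assume L_r = 5·4^r − 3 for some r ≥ 1.
Then L_{r+1} = 4L_r + 9 = 4·(5·4^r − 3) + 9 = 20·4^r − 12 + 9 = 5·4^{r+1} − 3.
By induction, L_m = 5·4^m − 3 for all m ≥ 1.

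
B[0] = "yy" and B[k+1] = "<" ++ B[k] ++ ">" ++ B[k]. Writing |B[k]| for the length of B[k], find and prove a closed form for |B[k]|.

Claim: |B[k]| = 2^{k+2} − 2.

Base case: |B[0]| = 2, and 2^{0+2} − 2 = 2.
Assume |B[m]| = 2^{m+2} − 2.
Then |B[m+1]| = 1 + |B[m]| + 1 + |B[m]| = 2|B[m]| + 2 = 2(2^{m+2} − 2) + 2 = 2^{m+3} − 4 + 2 = 2^{m+3} − 2.
So the formula holds for m+1, and by induction |B[k]| = 2^{k+2} − 2 for all k ≥ 0.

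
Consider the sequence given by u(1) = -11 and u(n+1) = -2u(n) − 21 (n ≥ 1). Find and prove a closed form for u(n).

Claim: u(n) = 2·(-2)^n − 7.

Base case: u(1) = -11, and 2·(-2)^1 − 7 = -4 − 7 = -11.
Assume u(r) = 2·(-2)^r − 7 for some r ≥ 1.
Then u(r+1) = -2u(r) − 21 = -2·(2·(-2)^r − 7) − 21 = -4·(-2)^r + 14 − 21 = 2·(-2)^{r+1} − 7.
Hence u(n) = 2·(-2)^n − 7 for every n ≥ 1, by induction.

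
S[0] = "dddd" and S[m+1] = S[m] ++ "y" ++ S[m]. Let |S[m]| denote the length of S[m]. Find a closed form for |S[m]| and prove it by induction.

Claim: |S[m]| = 5·2^m − 1.

Base case: |S[0]| = 4, and 5·2^0 − 1 = 4.
Assume |S[r]| = 5·2^r − 1.
Then |S[r+1]| = |S[r]| + 1 + |S[r]| = 2|S[r]| + 1 = 2(5·2^r − 1) + 1 = 5·2^{r+1} − 2 + 1 = 5·2^{r+1} − 1.
Hence |S[m]| = 5·2^m − 1 for every m ≥ 0, by induction.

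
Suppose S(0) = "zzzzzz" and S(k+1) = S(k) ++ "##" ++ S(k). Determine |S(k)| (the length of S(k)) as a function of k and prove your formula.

Claim: |S(k)| = 2^{k+3} − 2.

Base case: |S(0)| = 6, and 2^{0+3} − 2 = 6.
Assume |S(m)| = 2^{m+3} − 2.
Then |S(m+1)| = |S(m)| + 2 + |S(m)| = 2|S(m)| + 2 = 2(2^{m+3} − 2) + 2 = 2^{m+1+3} − 4 + 2 = 2^{m+1+3} − 2.
This completes the inductive step, so |S(k)| = 2^{k+3} − 2 for all k ≥ 0.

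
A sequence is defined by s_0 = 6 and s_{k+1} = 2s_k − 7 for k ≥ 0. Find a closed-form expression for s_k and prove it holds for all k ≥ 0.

Claim: s_k = -2^k + 7.

Base case: s_0 = 6, and -2^0 + 7 = -1 + 7 = 6.
Assume s_m = -2^m + 7 for some m ≥ 0.
Then s_{m+1} = 2s_m − 7 = 2·(-2^m + 7) − 7 = -2^{m+1} + 14 − 7 = -2^{m+1} + 7.
Hence s_k = -2^k + 7 for every k ≥ 0, by induction.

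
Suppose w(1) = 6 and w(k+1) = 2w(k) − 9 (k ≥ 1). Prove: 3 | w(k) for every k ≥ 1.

Base case: w(1) = 6 = 3·2, so 3 | w(1).
Assume 3 | w(j), so w(j) = 3t for some integer t.
Then w(j+1) = 2w(j) − 9 = 2·(3t) − 9 = 3(2t − 3), so 3 | w(j+1).
This completes the inductive step, so 3 | w(k) for all k ≥ 1.

3 | w(k)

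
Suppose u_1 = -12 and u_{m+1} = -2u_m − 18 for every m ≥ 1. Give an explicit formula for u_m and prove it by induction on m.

Claim: u_m = 3·(-2)^m − 6.

Base case: u_1 = -12, and 3·(-2)^1 − 6 = -6 − 6 = -12.
Assume u_r = 3·(-2)^r − 6 for some r ≥ 1.
Then u_{r+1} = -2u_r − 18 = -2·(3·(-2)^r − 6) − 18 = -6·(-2)^r + 12 − 18 = 3·(-2)^{r+1} − 6.
By induction, u_m = 3·(-2)^m − 6 for all m ≥ 1.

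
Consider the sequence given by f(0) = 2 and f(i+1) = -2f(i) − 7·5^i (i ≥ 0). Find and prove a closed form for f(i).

Claim: f(i) = 3·(-2)^i − 5^i.

Base case: f(0) = 2, and 3·(-2)^0 − 5^0 = 3 − 1 = 2.
Assume f(r) = 3·(-2)^r − 5^r for some r ≥ 0.
Then f(r+1) = -2f(r) − 7·5^r = -2·(3·(-2)^r − 5^r) − 7·5^r = 3·(-2)^{r+1} + 2·5^r − 7·5^r = 3·(-2)^{r+1} − 5·5^r = 3·(-2)^{r+1} − 5^{r+1}.
By induction, f(i) = 3·(-2)^i − 5^i for all i ≥ 0.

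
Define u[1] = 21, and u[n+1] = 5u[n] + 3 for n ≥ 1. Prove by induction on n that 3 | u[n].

Base case: u[1] = 21 = 3·7, so 3 | u[1].
Assume 3 | u[r], so u[r] = 3t for some integer t.
Then u[r+1] = 5u[r] + 3 = 5·(3t) + 3 = 3(5t + 1), so 3 | u[r+1].
Hence 3 | u[n] for every n ≥ 1, by induction.

3 | u[n]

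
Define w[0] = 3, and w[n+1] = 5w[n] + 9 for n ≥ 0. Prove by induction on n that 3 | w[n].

Base case: w[0] = 3 = 3·1, so 3 | w[0].
Assume 3 | w[r], so w[r] = 3t for some integer t.
Then w[r+1] = 5w[r] + 9 = 5·(3t) + 9 = 3(5t + 3), so 3 | w[r+1].
By induction, 3 | w[n] for all n ≥ 0.

3 | w[n]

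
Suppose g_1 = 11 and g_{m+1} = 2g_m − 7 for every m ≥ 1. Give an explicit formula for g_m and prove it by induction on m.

Claim: g_m = 2^{m+1} + 7.

Base case: g_1 = 11, and 2^{1+1} + 7 = 4 + 7 = 11.
Assume g_r = 2^{r+1} + 7 for some r ≥ 1.
Then g_{r+1} = 2g_r − 7 = 2·(2^{r+1} + 7) − 7 = 2^{r+2} + 14 − 7 = 2^{r+2} + 7.
So the formula holds for r+1, and by induction g_m = 2^{m+1} + 7 for all m ≥ 1.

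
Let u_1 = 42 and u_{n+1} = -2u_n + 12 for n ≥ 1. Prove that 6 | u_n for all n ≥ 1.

Base case: u_1 = 42 = 6·7, so 6 | u_1.
Assume 6 | u_k, so u_k = 6t for some integer t.
Then u_{k+1} = -2u_k + 12 = -2·(6t) + 12 = 6(-2t + 2), so 6 | u_{k+1}.
So the property holds for k+1, and by induction 6 | u_n for all n ≥ 1.

6 | u_n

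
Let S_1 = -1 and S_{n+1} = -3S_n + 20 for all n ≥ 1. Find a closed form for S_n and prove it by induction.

Claim: S_n = 2·(-3)^n + 5.

Base case: S_1 = -1, and 2·(-3)^1 + 5 = -6 + 5 = -1.
Assume S_j = 2·(-3)^j + 5 for some j ≥ 1.
Then S_{j+1} = -3S_j + 20 = -3·(2·(-3)^j + 5) + 20 = -6·(-3)^j − 15 + 20 = 2·(-3)^{j+1} + 5.
Hence S_n = 2·(-3)^n + 5 for every n ≥ 1, by induction.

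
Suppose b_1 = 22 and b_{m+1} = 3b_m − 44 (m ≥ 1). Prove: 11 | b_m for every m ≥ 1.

Base case: b_1 = 22 = 11·2, so 11 | b_1.
Assume 11 | b_j, so b_j = 11t for some integer t.
Then b_{j+1} = 3b_j − 44 = 3·(11t) − 44 = 11(3t − 4), so 11 | b_{j+1}.
Hence 11 | b_m for every m ≥ 1, by induction.

11 | b_m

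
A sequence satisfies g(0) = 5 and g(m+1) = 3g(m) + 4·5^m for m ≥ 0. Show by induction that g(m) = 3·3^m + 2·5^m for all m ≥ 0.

Base case: g(0) = 5, and 3·3^0 + 2·5^0 = 3 + 2 = 5.
Assume g(r) = 3·3^r + 2·5^r for some r ≥ 0.
Then g(r+1) = 3g(r) + 4·5^r = 3·(3·3^r + 2·5^r) + 4·5^r = 3·3^{r+1} + 6·5^r + 4·5^r = 3·3^{r+1} + 10·5^r = 3·3^{r+1} + 2·5^{r+1}.
Hence g(m) = 3·3^m + 2·5^m for every m ≥ 0, by induction.

g(m) = 3·3^m + 2·5^m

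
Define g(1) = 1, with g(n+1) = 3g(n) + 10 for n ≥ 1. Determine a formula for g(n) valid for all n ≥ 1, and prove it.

Claim: g(n) = 2·3^n − 5.

Base case: g(1) = 1, and 2·3^1 − 5 = 6 − 5 = 1.
Assume g(j) = 2·3^j − 5 for some j ≥ 1.
Then g(j+1) = 3g(j) + 10 = 3·(2·3^j − 5) + 10 = 6·3^j − 15 + 10 = 2·3^{j+1} − 5.
Hence g(n) = 2·3^n − 5 for every n ≥ 1, by induction.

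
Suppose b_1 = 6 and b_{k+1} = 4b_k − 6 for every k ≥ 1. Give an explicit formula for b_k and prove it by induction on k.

Claim: b_k = 4^k + 2.

Base case: b_1 = 6, and 4^1 + 2 = 4 + 2 = 6.
Assume b_j = 4^j + 2 for some j ≥ 1.
Then b_{j+1} = 4b_j − 6 = 4·(4^j + 2) − 6 = 4^{j+1} + 8 − 6 = 4^{j+1} + 2.
This completes the inductive step, so b_k = 4^k + 2 for all k ≥ 1.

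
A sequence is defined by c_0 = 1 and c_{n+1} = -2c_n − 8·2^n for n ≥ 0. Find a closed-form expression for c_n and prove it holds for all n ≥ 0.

Claim: c_n = 3·(-2)^n − 2·2^n.

Base case: c_0 = 1, and 3·(-2)^0 − 2·2^0 = 3 − 2 = 1.
Assume c_r = 3·(-2)^r − 2·2^r for some r ≥ 0.
Then c_{r+1} = -2c_r − 8·2^r = -2·(3·(-2)^r − 2·2^r) − 8·2^r = 3·(-2)^{r+1} + 4·2^r − 8·2^r = 3·(-2)^{r+1} − 4·2^r = 3·(-2)^{r+1} − 2·2^{r+1}.
So the formula holds for r+1, and by induction c_n = 3·(-2)^n − 2·2^n for all n ≥ 0.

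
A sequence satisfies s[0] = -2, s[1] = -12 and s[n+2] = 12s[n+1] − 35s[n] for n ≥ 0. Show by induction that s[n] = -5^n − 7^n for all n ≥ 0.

Base cases: s[0] = -2 and -5^0 − 7^0 = -2; s[1] = -12 and -5^1 − 7^1 = -12.
Assume s[j] = -5^j − 7^j for all 0 ≤ j ≤ m, where m ≥ 1.
Then s[m+1] = 12s[m] − 35s[m−1] = 12·(-5^m − 7^m) − 35·(-5^{m−1} − 7^{m−1}) = -(12·5 − 35)5^{m−1} − (12·7 − 35)7^{m−1} = -25·5^{m−1} − 49·7^{m−1} = -5^{m+1} − 7^{m+1}.
By strong induction, s[n] = -5^n − 7^n for all n ≥ 0.

s[n] = -5^n − 7^n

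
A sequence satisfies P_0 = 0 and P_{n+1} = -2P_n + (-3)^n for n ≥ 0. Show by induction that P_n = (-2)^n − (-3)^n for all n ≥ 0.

Base case: P_0 = 0, and (-2)^0 − (-3)^0 = 1 − 1 = 0.
Assume P_k = (-2)^k − (-3)^k for some k ≥ 0.
Then P_{k+1} = -2P_k + (-3)^k = -2·((-2)^k − (-3)^k) + (-3)^k = (-2)^{k+1} + 2·(-3)^k + (-3)^k = (-2)^{k+1} + 3·(-3)^k = (-2)^{k+1} − (-3)^{k+1}.
Hence P_n = (-2)^n − (-3)^n for every n ≥ 0, by induction.

P_n = (-2)^n − (-3)^n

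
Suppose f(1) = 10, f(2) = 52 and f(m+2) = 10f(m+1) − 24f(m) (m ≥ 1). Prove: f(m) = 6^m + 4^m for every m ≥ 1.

Base cases: f(1) = 10 and 6^1 + 4^1 = 10; f(2) = 52 and 6^2 + 4^2 = 52.
Assume f(i) = 6^i + 4^i for all 1 ≤ i ≤ j, where j ≥ 2.
Then f(j+1) = 10f(j) − 24f(j−1) = 10·(6^j + 4^j) − 24·(6^{j−1} + 4^{j−1}) = (10·6 − 24)6^{j−1} + (10·4 − 24)4^{j−1} = 36·6^{j−1} + 16·4^{j−1} = 6^{j+1} + 4^{j+1}.
So the formula holds for j+1, and by strong induction f(m) = 6^m + 4^m for all m ≥ 1.

f(m) = 6^m + 4^m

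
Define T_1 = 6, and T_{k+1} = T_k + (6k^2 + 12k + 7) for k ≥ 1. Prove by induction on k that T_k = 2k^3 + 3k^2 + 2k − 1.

Base case: T_1 = 6, and 2·1^3 + 3·1^2 + 2·1 − 1 = 6.
Assume T_m = 2m^3 + 3m^2 + 2m − 1.
Then T_{m+1} = T_m + (6m^2 + 12m + 7) = (2m^3 + 3m^2 + 2m − 1) + (6m^2 + 12m + 7) = 2m^3 + 9m^2 + 14m + 6,
and 2·(m+1)^3 + 3·(m+1)^2 + 2·(m+1) − 1 = 2m^3 + 9m^2 + 14m + 6.
Hence T_k = 2k^3 + 3k^2 + 2k − 1 for every k ≥ 1, by induction.

T_k = 2k^3 + 3k^2 + 2k − 1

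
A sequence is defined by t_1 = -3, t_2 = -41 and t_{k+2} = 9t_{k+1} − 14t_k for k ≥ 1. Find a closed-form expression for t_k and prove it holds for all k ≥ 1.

Claim: t_k = 2·2^k − 7^k.

Base cases: t_1 = -3 and 2·2^1 − 7^1 = -3; t_2 = -41 and 2·2^2 − 7^2 = -41.
Assume t_i = 2·2^i − 7^i for all 1 ≤ i ≤ j, where j ≥ 2.
Then t_{j+1} = 9t_j − 14t_{j−1} = 9·(2·2^j − 7^j) − 14·(2·2^{j−1} − 7^{j−1}) = 2·(9·2 − 14)2^{j−1} − (9·7 − 14)7^{j−1} = 8·2^{j−1} − 49·7^{j−1} = 2·2^{j+1} − 7^{j+1}.
Hence t_k = 2·2^k − 7^k for every k ≥ 1, by strong induction.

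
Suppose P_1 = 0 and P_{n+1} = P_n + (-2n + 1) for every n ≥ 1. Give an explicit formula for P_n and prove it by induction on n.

Claim: P_n = -n^2 + 2n − 1.

Base case: P_1 = 0, and -1^2 + 2·1 − 1 = 0.
Assume P_k = -k^2 + 2k − 1.
Then P_{k+1} = P_k + (-2k + 1) = (-k^2 + 2k − 1) + (-2k + 1) = -k^2,
and -(k+1)^2 + 2·(k+1) − 1 = -k^2.
Hence P_n = -n^2 + 2n − 1 for every n ≥ 1, by induction.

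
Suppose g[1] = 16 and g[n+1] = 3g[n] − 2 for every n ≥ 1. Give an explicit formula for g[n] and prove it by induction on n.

Claim: g[n] = 5·3^n + 1.

Base case: g[1] = 16, and 5·3^1 + 1 = 15 + 1 = 16.
Assume g[j] = 5·3^j + 1 for some j ≥ 1.
Then g[j+1] = 3g[j] − 2 = 3·(5·3^j + 1) − 2 = 15·3^j + 3 − 2 = 5·3^{j+1} + 1.
This completes the inductive step, so g[n] = 5·3^n + 1 for all n ≥ 1.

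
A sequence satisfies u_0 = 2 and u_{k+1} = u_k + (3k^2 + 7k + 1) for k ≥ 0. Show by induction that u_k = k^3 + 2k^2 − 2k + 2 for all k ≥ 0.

Base case: u_0 = 2, and 0^3 + 2·0^2 − 2·0 + 2 = 2.
Assume u_j = j^3 + 2j^2 − 2j + 2.
Then u_{j+1} = u_j + (3j^2 + 7j + 1) = (j^3 + 2j^2 − 2j + 2) + (3j^2 + 7j + 1) = j^3 + 5j^2 + 5j + 3,
and (j+1)^3 + 2·(j+1)^2 − 2·(j+1) + 2 = j^3 + 5j^2 + 5j + 3.
This completes the inductive step, so u_k = k^3 + 2k^2 − 2k + 2 for all k ≥ 0.

u_k = k^3 + 2k^2 − 2k + 2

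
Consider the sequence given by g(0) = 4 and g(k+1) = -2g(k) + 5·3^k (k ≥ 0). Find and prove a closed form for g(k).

Claim: g(k) = 3·(-2)^k + 3^k.

Base case: g(0) = 4, and 3·(-2)^0 + 3^0 = 3 + 1 = 4.
Assume g(m) = 3·(-2)^m + 3^m for some m ≥ 0.
Then g(m+1) = -2g(m) + 5·3^m = -2·(3·(-2)^m + 3^m) + 5·3^m = 3·(-2)^{m+1} − 2·3^m + 5·3^m = 3·(-2)^{m+1} + 3·3^m = 3·(-2)^{m+1} + 3^{m+1}.
This completes the inductive step, so g(k) = 3·(-2)^k + 3^k for all k ≥ 0.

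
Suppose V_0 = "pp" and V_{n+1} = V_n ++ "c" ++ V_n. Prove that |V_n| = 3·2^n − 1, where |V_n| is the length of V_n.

Base case: |V_0| = 2, and 3·2^0 − 1 = 2.
Assume |V_j| = 3·2^j − 1.
Then |V_{j+1}| = |V_j| + 1 + |V_j| = 2|V_j| + 1 = 2(3·2^j − 1) + 1 = 3·2^{j+1} − 2 + 1 = 3·2^{j+1} − 1.
Hence |V_n| = 3·2^n − 1 for every n ≥ 0, by induction.

|V_n| = 3·2^n − 1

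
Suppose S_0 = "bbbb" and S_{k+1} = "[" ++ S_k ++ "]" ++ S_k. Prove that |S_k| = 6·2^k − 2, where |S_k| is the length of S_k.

Base case: |S_0| = 4, and 6·2^0 − 2 = 4.
Assume |S_r| = 6·2^r − 2.
Then |S_{r+1}| = 1 + |S_r| + 1 + |S_r| = 2|S_r| + 2 = 2(6·2^r − 2) + 2 = 6·2^{r+1} − 4 + 2 = 6·2^{r+1} − 2.
By induction, |S_k| = 6·2^k − 2 for all k ≥ 0.

|S_k| = 6·2^k − 2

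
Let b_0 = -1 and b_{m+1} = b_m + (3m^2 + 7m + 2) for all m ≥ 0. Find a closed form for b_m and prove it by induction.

Claim: b_m = m^3 + 2m^2 − m − 1.

Base case: b_0 = -1, and 0^3 + 2·0^2 − 0 − 1 = -1.
Assume b_j = j^3 + 2j^2 − j − 1.
Then b_{j+1} = b_j + (3j^2 + 7j + 2) = (j^3 + 2j^2 − j − 1) + (3j^2 + 7j + 2) = j^3 + 5j^2 + 6j + 1,
and (j+1)^3 + 2·(j+1)^2 − (j+1) − 1 = j^3 + 5j^2 + 6j + 1.
This completes the inductive step, so b_m = m^3 + 2m^2 − m − 1 for all m ≥ 0.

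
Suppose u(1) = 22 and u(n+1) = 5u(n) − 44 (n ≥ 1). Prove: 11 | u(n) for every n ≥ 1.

Base case: u(1) = 22 = 11·2, so 11 | u(1).
Assume 11 | u(r), so u(r) = 11t for some integer t.
Then u(r+1) = 5u(r) − 44 = 5·(11t) − 44 = 11(5t − 4), so 11 | u(r+1).
Hence 11 | u(n) for every n ≥ 1, by induction.

11 | u(n)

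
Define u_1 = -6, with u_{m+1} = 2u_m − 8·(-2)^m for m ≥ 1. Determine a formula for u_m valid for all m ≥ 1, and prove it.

Claim: u_m = -2^m + 2·(-2)^m.

Base case: u_1 = -6, and -2^1 + 2·(-2)^1 = -2 − 4 = -6.
Assume u_r = -2^r + 2·(-2)^r for some r ≥ 1.
Then u_{r+1} = 2u_r − 8·(-2)^r = 2·(-2^r + 2·(-2)^r) − 8·(-2)^r = -2^{r+1} + 4·(-2)^r − 8·(-2)^r = -2^{r+1} − 4·(-2)^r = -2^{r+1} + 2·(-2)^{r+1}.
By induction, u_m = -2^m + 2·(-2)^m for all m ≥ 1.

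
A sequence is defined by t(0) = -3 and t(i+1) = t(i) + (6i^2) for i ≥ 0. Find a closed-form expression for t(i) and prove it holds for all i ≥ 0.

Claim: t(i) = 2i^3 − 3i^2 + i − 3.

Base case: t(0) = -3, and 2·0^3 − 3·0^2 + 0 − 3 = -3.
Assume t(j) = 2j^3 − 3j^2 + j − 3.
Then t(j+1) = t(j) + (6j^2) = (2j^3 − 3j^2 + j − 3) + (6j^2) = 2j^3 + 3j^2 + j − 3,
and 2·(j+1)^3 − 3·(j+1)^2 + (j+1) − 3 = 2j^3 + 3j^2 + j − 3.
This completes the inductive step, so t(i) = 2i^3 − 3i^2 + i − 3 for all i ≥ 0.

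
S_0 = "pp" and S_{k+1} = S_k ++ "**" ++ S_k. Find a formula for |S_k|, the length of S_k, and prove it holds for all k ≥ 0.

Claim: |S_k| = 2^{k+2} − 2.

Base case: |S_0| = 2, and 2^{0+2} − 2 = 2.
Assume |S_m| = 2^{m+2} − 2.
Then |S_{m+1}| = |S_m| + 2 + |S_m| = 2|S_m| + 2 = 2(2^{m+2} − 2) + 2 = 2^{m+3} − 4 + 2 = 2^{m+3} − 2.
This completes the inductive step, so |S_k| = 2^{k+2} − 2 for all k ≥ 0.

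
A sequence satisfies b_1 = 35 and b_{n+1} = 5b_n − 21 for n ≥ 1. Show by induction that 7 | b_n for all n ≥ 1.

Base case: b_1 = 35 = 7·5, so 7 | b_1.
Assume 7 | b_m, so b_m = 7t for some integer t.
Then b_{m+1} = 5b_m − 21 = 5·(7t) − 21 = 7(5t − 3), so 7 | b_{m+1}.
This completes the inductive step, so 7 | b_n for all n ≥ 1.

7 | b_n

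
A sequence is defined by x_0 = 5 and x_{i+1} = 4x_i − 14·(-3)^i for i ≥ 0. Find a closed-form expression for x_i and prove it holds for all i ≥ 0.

Claim: x_i = 3·4^i + 2·(-3)^i.

Base case: x_0 = 5, and 3·4^0 + 2·(-3)^0 = 3 + 2 = 5.
Assume x_r = 3·4^r + 2·(-3)^r for some r ≥ 0.
Then x_{r+1} = 4x_r − 14·(-3)^r = 4·(3·4^r + 2·(-3)^r) − 14·(-3)^r = 3·4^{r+1} + 8·(-3)^r − 14·(-3)^r = 3·4^{r+1} − 6·(-3)^r = 3·4^{r+1} + 2·(-3)^{r+1}.
This completes the inductive step, so x_i = 3·4^i + 2·(-3)^i for all i ≥ 0.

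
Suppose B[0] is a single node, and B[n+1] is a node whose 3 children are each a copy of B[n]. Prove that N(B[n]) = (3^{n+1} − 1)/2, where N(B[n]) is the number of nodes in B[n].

Base case: N(B[0]) = 1, and (3^{0+1} − 1)/2 = 1.
Assume N(B[j]) = (3^{j+1} − 1)/2.
Then N(B[j+1]) = 1 + 3N(B[j]) = 1 + 3·(3^{j+1} − 1)/2 = 1 + (3^{j+2} − 3)/2 = (2 + 3^{j+2} − 3)/2 = (3^{j+2} − 1)/2.
So the formula holds for j+1, and by induction N(B[n]) = (3^{n+1} − 1)/2 for all n ≥ 0.

N(B[n]) = (3^{n+1} − 1)/2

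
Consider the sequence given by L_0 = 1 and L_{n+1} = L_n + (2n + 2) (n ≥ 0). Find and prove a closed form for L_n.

Claim: L_n = n^2 + n + 1.

Base case: L_0 = 1, and 0^2 + 0 + 1 = 1.
Assume L_r = r^2 + r + 1.
Then L_{r+1} = L_r + (2r + 2) = (r^2 + r + 1) + (2r + 2) = r^2 + 3r + 3,
and (r+1)^2 + (r+1) + 1 = r^2 + 3r + 3.
By induction, L_n = n^2 + n + 1 for all n ≥ 0.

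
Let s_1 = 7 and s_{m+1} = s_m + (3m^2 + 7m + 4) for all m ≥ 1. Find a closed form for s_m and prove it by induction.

Claim: s_m = m^3 + 2m^2 + m + 3.

Base case: s_1 = 7, and 1^3 + 2·1^2 + 1 + 3 = 7.
Assume s_r = r^3 + 2r^2 + r + 3.
Then s_{r+1} = s_r + (3r^2 + 7r + 4) = (r^3 + 2r^2 + r + 3) + (3r^2 + 7r + 4) = r^3 + 5r^2 + 8r + 7,
and (r+1)^3 + 2·(r+1)^2 + (r+1) + 3 = r^3 + 5r^2 + 8r + 7.
This completes the inductive step, so s_m = m^3 + 2m^2 + m + 3 for all m ≥ 1.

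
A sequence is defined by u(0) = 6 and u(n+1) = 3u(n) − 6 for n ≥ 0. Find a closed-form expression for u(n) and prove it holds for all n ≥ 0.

Claim: u(n) = 3^{n+1} + 3.

Base case: u(0) = 6, and 3^{0+1} + 3 = 3 + 3 = 6.
Assume u(j) = 3^{j+1} + 3 for some j ≥ 0.
Then u(j+1) = 3u(j) − 6 = 3·(3^{j+1} + 3) − 6 = 3^{j+2} + 9 − 6 = 3^{j+2} + 3.
Hence u(n) = 3^{n+1} + 3 for every n ≥ 0, by induction.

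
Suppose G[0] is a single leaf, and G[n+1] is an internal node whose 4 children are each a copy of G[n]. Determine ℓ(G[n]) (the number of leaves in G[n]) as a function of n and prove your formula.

Claim: ℓ(G[n]) = 4^n.

Base case: ℓ(G[0]) = 1, and 4^0 = 1.
Assume ℓ(G[r]) = 4^r.
Then ℓ(G[r+1]) = 4·ℓ(G[r]) = 4·4^r = 4^{r+1}.
So the formula holds for r+1, and by induction ℓ(G[n]) = 4^n for all n ≥ 0.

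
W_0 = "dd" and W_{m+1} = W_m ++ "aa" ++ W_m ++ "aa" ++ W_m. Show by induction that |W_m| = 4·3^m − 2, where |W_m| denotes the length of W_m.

Base case: |W_0| = 2, and 4·3^0 − 2 = 2.
Assume |W_r| = 4·3^r − 2.
Then |W_{r+1}| = 3|W_r| + 4 = 3(4·3^r − 2) + 4 = 4·3^{r+1} − 6 + 4 = 4·3^{r+1} − 2.
This completes the inductive step, so |W_m| = 4·3^m − 2 for all m ≥ 0.

|W_m| = 4·3^m − 2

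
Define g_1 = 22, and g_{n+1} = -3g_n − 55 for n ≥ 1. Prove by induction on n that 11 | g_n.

Base case: g_1 = 22 = 11·2, so 11 | g_1.
Assume 11 | g_j, so g_j = 11t for some integer t.
Then g_{j+1} = -3g_j − 55 = -3·(11t) − 55 = 11(-3t − 5), so 11 | g_{j+1}.
Hence 11 | g_n for every n ≥ 1, by induction.

11 | g_n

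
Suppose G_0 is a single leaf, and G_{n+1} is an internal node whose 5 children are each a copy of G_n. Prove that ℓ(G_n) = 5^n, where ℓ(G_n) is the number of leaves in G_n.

Base case: ℓ(G_0) = 1, and 5^0 = 1.
Assume ℓ(G_r) = 5^r.
Then ℓ(G_{r+1}) = 5·ℓ(G_r) = 5·5^r = 5^{r+1}.
By induction, ℓ(G_n) = 5^n for all n ≥ 0.

ℓ(G_n) = 5^n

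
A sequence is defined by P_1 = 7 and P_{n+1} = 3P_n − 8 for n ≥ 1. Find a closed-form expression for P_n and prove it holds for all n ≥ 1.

Claim: P_n = 3^n + 4.

Base case: P_1 = 7, and 3^1 + 4 = 3 + 4 = 7.
Assume P_r = 3^r + 4 for some r ≥ 1.
Then P_{r+1} = 3P_r − 8 = 3·(3^r + 4) − 8 = 3^{r+1} + 12 − 8 = 3^{r+1} + 4.
By induction, P_n = 3^n + 4 for all n ≥ 1.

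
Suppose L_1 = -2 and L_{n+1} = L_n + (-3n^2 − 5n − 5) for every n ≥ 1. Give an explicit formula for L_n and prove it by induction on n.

Claim: L_n = -n^3 − n^2 − 3n + 3.

Base case: L_1 = -2, and -1^3 − 1^2 − 3·1 + 3 = -2.
Assume L_k = -k^3 − k^2 − 3k + 3.
Then L_{k+1} = L_k + (-3k^2 − 5k − 5) = (-k^3 − k^2 − 3k + 3) + (-3k^2 − 5k − 5) = -k^3 − 4k^2 − 8k − 2,
and -(k+1)^3 − (k+1)^2 − 3·(k+1) + 3 = -k^3 − 4k^2 − 8k − 2.
By induction, L_n = -n^3 − n^2 − 3n + 3 for all n ≥ 1.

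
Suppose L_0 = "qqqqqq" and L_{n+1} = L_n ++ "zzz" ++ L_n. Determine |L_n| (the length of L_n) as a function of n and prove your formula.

Claim: |L_n| = 9·2^n − 3.

Base case: |L_0| = 6, and 9·2^0 − 3 = 6.
Assume |L_r| = 9·2^r − 3.
Then |L_{r+1}| = |L_r| + 3 + |L_r| = 2|L_r| + 3 = 2(9·2^r − 3) + 3 = 9·2^{r+1} − 6 + 3 = 9·2^{r+1} − 3.
So the formula holds for r+1, and by induction |L_n| = 9·2^n − 3 for all n ≥ 0.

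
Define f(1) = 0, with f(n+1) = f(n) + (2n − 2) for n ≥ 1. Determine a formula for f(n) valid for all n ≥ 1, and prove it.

Claim: f(n) = n^2 − 3n + 2.

Base case: f(1) = 0, and 1^2 − 3·1 + 2 = 0.
Assume f(k) = k^2 − 3k + 2.
Then f(k+1) = f(k) + (2k − 2) = (k^2 − 3k + 2) + (2k − 2) = k^2 − k,
and (k+1)^2 − 3·(k+1) + 2 = k^2 − k.
This completes the inductive step, so f(n) = n^2 − 3n + 2 for all n ≥ 1.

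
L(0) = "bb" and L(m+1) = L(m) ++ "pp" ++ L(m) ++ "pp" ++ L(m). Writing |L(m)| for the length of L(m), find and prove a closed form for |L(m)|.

Claim: |L(m)| = 4·3^m − 2.

Base case: |L(0)| = 2, and 4·3^0 − 2 = 2.
Assume |L(r)| = 4·3^r − 2.
Then |L(r+1)| = 3|L(r)| + 4 = 3(4·3^r − 2) + 4 = 4·3^{r+1} − 6 + 4 = 4·3^{r+1} − 2.
So the formula holds for r+1, and by induction |L(m)| = 4·3^m − 2 for all m ≥ 0.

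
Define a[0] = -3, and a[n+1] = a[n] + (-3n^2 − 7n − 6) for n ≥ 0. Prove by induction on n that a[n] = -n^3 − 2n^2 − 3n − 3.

Base case: a[0] = -3, and -0^3 − 2·0^2 − 3·0 − 3 = -3.
Assume a[m] = -m^3 − 2m^2 − 3m − 3.
Then a[m+1] = a[m] + (-3m^2 − 7m − 6) = (-m^3 − 2m^2 − 3m − 3) + (-3m^2 − 7m − 6) = -m^3 − 5m^2 − 10m − 9,
and -(m+1)^3 − 2·(m+1)^2 − 3·(m+1) − 3 = -m^3 − 5m^2 − 10m − 9.
By induction, a[n] = -n^3 − 2n^2 − 3n − 3 for all n ≥ 0.

a[n] = -n^3 − 2n^2 − 3n − 3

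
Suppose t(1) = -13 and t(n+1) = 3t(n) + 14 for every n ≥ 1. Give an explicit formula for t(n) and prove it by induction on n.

Claim: t(n) = -2·3^n − 7.

Base case: t(1) = -13, and -2·3^1 − 7 = -6 − 7 = -13.
Assume t(j) = -2·3^j − 7 for some j ≥ 1.
Then t(j+1) = 3t(j) + 14 = 3·(-2·3^j − 7) + 14 = -6·3^j − 21 + 14 = -2·3^{j+1} − 7.
By induction, t(n) = -2·3^n − 7 for all n ≥ 1.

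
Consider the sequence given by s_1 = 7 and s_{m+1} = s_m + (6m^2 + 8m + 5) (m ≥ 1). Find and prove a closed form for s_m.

Claim: s_m = 2m^3 + m^2 + 2m + 2.

Base case: s_1 = 7, and 2·1^3 + 1^2 + 2·1 + 2 = 7.
Assume s_r = 2r^3 + r^2 + 2r + 2.
Then s_{r+1} = s_r + (6r^2 + 8r + 5) = (2r^3 + r^2 + 2r + 2) + (6r^2 + 8r + 5) = 2r^3 + 7r^2 + 10r + 7,
and 2·(r+1)^3 + (r+1)^2 + 2·(r+1) + 2 = 2r^3 + 7r^2 + 10r + 7.
By induction, s_m = 2m^3 + m^2 + 2m + 2 for all m ≥ 1.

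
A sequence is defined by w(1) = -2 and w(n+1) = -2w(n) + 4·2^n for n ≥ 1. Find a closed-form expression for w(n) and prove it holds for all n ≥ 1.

Claim: w(n) = 2·(-2)^n + 2^n.

Base case: w(1) = -2, and 2·(-2)^1 + 2^1 = -4 + 2 = -2.
Assume w(m) = 2·(-2)^m + 2^m for some m ≥ 1.
Then w(m+1) = -2w(m) + 4·2^m = -2·(2·(-2)^m + 2^m) + 4·2^m = 2·(-2)^{m+1} − 2·2^m + 4·2^m = 2·(-2)^{m+1} + 2·2^m = 2·(-2)^{m+1} + 2^{m+1}.
So the formula holds for m+1, and by induction w(n) = 2·(-2)^n + 2^n for all n ≥ 1.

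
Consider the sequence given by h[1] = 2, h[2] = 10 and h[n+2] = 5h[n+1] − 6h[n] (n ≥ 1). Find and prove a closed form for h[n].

Claim: h[n] = 2·3^n − 2·2^n.

Base cases: h[1] = 2 and 2·3^1 − 2·2^1 = 2; h[2] = 10 and 2·3^2 − 2·2^2 = 10.
Assume h[j] = 2·3^j − 2·2^j for all 1 ≤ j ≤ r, where r ≥ 2.
Then h[r+1] = 5h[r] − 6h[r−1] = 5·(2·3^r − 2·2^r) − 6·(2·3^{r−1} − 2·2^{r−1}) = 2·(5·3 − 6)3^{r−1} − 2·(5·2 − 6)2^{r−1} = 18·3^{r−1} − 8·2^{r−1} = 2·3^{r+1} − 2·2^{r+1}.
This completes the inductive step, so h[n] = 2·3^n − 2·2^n for all n ≥ 1.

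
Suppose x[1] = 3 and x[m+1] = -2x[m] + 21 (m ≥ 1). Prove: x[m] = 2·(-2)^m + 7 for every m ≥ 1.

Base case: x[1] = 3, and 2·(-2)^1 + 7 = -4 + 7 = 3.
Assume x[j] = 2·(-2)^j + 7 for some j ≥ 1.
Then x[j+1] = -2x[j] + 21 = -2·(2·(-2)^j + 7) + 21 = -4·(-2)^j − 14 + 21 = 2·(-2)^{j+1} + 7.
By induction, x[m] = 2·(-2)^m + 7 for all m ≥ 1.

x[m] = 2·(-2)^m + 7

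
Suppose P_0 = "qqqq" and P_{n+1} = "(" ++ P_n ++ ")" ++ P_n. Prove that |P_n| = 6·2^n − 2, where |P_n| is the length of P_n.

Base case: |P_0| = 4, and 6·2^0 − 2 = 4.
Assume |P_r| = 6·2^r − 2.
Then |P_{r+1}| = 1 + |P_r| + 1 + |P_r| = 2|P_r| + 2 = 2(6·2^r − 2) + 2 = 6·2^{r+1} − 4 + 2 = 6·2^{r+1} − 2.
Hence |P_n| = 6·2^n − 2 for every n ≥ 0, by induction.

|P_n| = 6·2^n − 2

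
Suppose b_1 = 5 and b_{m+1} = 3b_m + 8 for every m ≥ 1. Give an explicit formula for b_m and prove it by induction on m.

Claim: b_m = 3^{m+1} − 4.

Base case: b_1 = 5, and 3^{1+1} − 4 = 9 − 4 = 5.
Assume b_r = 3^{r+1} − 4 for some r ≥ 1.
Then b_{r+1} = 3b_r + 8 = 3·(3^{r+1} − 4) + 8 = 3^{r+2} − 12 + 8 = 3^{r+2} − 4.
This completes the inductive step, so b_m = 3^{m+1} − 4 for all m ≥ 1.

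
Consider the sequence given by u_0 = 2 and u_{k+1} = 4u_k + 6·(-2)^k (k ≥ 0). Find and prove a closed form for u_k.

Claim: u_k = 3·4^k − (-2)^k.

Base case: u_0 = 2, and 3·4^0 − (-2)^0 = 3 − 1 = 2.
Assume u_m = 3·4^m − (-2)^m for some m ≥ 0.
Then u_{m+1} = 4u_m + 6·(-2)^m = 4·(3·4^m − (-2)^m) + 6·(-2)^m = 3·4^{m+1} − 4·(-2)^m + 6·(-2)^m = 3·4^{m+1} + 2·(-2)^m = 3·4^{m+1} − (-2)^{m+1}.
So the formula holds for m+1, and by induction u_k = 3·4^k − (-2)^k for all k ≥ 0.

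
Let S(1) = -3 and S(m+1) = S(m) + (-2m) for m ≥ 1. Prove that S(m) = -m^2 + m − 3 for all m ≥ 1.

Base case: S(1) = -3, and -1^2 + 1 − 3 = -3.
Assume S(k) = -k^2 + k − 3.
Then S(k+1) = S(k) + (-2k) = (-k^2 + k − 3) + (-2k) = -k^2 − k − 3,
and -(k+1)^2 + (k+1) − 3 = -k^2 − k − 3.
By induction, S(m) = -m^2 + m − 3 for all m ≥ 1.

S(m) = -m^2 + m − 3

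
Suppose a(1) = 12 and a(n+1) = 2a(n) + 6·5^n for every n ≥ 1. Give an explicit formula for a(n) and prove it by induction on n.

Claim: a(n) = 2^n + 2·5^n.

Base case: a(1) = 12, and 2^1 + 2·5^1 = 2 + 10 = 12.
Assume a(r) = 2^r + 2·5^r for some r ≥ 1.
Then a(r+1) = 2a(r) + 6·5^r = 2·(2^r + 2·5^r) + 6·5^r = 2^{r+1} + 4·5^r + 6·5^r = 2^{r+1} + 10·5^r = 2^{r+1} + 2·5^{r+1}.
So the formula holds for r+1, and by induction a(n) = 2^n + 2·5^n for all n ≥ 1.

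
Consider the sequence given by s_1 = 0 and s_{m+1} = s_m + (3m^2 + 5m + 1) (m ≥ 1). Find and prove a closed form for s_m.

Claim: s_m = m^3 + m^2 − m − 1.

Base case: s_1 = 0, and 1^3 + 1^2 − 1 − 1 = 0.
Assume s_r = r^3 + r^2 − r − 1.
Then s_{r+1} = s_r + (3r^2 + 5r + 1) = (r^3 + r^2 − r − 1) + (3r^2 + 5r + 1) = r^3 + 4r^2 + 4r,
and (r+1)^3 + (r+1)^2 − (r+1) − 1 = r^3 + 4r^2 + 4r.
By induction, s_m = m^3 + m^2 − m − 1 for all m ≥ 1.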